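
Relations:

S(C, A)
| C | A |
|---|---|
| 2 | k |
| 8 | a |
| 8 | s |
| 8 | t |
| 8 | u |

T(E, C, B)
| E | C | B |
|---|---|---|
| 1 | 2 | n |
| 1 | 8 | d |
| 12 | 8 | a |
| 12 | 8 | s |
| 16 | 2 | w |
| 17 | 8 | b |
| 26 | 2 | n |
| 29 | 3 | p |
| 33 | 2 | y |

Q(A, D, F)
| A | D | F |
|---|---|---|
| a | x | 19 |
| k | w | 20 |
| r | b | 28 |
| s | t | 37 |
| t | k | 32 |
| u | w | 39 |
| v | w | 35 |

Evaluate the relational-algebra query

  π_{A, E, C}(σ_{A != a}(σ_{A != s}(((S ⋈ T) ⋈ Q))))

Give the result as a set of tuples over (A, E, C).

{(k, 1, 2), (k, 16, 2), (k, 26, 2), (k, 33, 2), (t, 1, 8), (t, 12, 8), (t, 17, 8), (u, 1, 8), (u, 12, 8), (u, 17, 8)}

Joining S and T on C yields {(2, k, 1, n), (2, k, 16, w), (2, k, 26, n), (2, k, 33, y), (8, a, 1, d), (8, a, 12, a), (8, a, 12, s), (8, a, 17, b), (8, s, 1, d), (8, s, 12, a), (8, s, 12, s), (8, s, 17, b), (8, t, 1, d), (8, t, 12, a), (8, t, 12, s), (8, t, 17, b), (8, u, 1, d), (8, u, 12, a), (8, u, 12, s), (8, u, 17, b)}.
Joining (S ⋈ T) and Q on A yields {(2, k, 1, n, w, 20), (2, k, 16, w, w, 20), (2, k, 26, n, w, 20), (2, k, 33, y, w, 20), (8, a, 1, d, x, 19), (8, a, 12, a, x, 19), (8, a, 12, s, x, 19), (8, a, 17, b, x, 19), (8, s, 1, d, t, 37), (8, s, 12, a, t, 37), (8, s, 12, s, t, 37), (8, s, 17, b, t, 37), (8, t, 1, d, k, 32), (8, t, 12, a, k, 32), (8, t, 12, s, k, 32), (8, t, 17, b, k, 32), (8, u, 1, d, w, 39), (8, u, 12, a, w, 39), (8, u, 12, s, w, 39), (8, u, 17, b, w, 39)}.
Filtering on A != s leaves {(2, k, 1, n, w, 20), (2, k, 16, w, w, 20), (2, k, 26, n, w, 20), (2, k, 33, y, w, 20), (8, a, 1, d, x, 19), (8, a, 12, a, x, 19), (8, a, 12, s, x, 19), (8, a, 17, b, x, 19), (8, t, 1, d, k, 32), (8, t, 12, a, k, 32), (8, t, 12, s, k, 32), (8, t, 17, b, k, 32), (8, u, 1, d, w, 39), (8, u, 12, a, w, 39), (8, u, 12, s, w, 39), (8, u, 17, b, w, 39)}.
Filtering on A != a leaves {(2, k, 1, n, w, 20), (2, k, 16, w, w, 20), (2, k, 26, n, w, 20), (2, k, 33, y, w, 20), (8, t, 1, d, k, 32), (8, t, 12, a, k, 32), (8, t, 12, s, k, 32), (8, t, 17, b, k, 32), (8, u, 1, d, w, 39), (8, u, 12, a, w, 39), (8, u, 12, s, w, 39), (8, u, 17, b, w, 39)}.
π[A, E, C]: project onto (A, E, C) (2 duplicate(s) eliminated) → {(k, 1, 2), (k, 16, 2), (k, 26, 2), (k, 33, 2), (t, 1, 8), (t, 12, 8), (t, 17, 8), (u, 1, 8), (u, 12, 8), (u, 17, 8)}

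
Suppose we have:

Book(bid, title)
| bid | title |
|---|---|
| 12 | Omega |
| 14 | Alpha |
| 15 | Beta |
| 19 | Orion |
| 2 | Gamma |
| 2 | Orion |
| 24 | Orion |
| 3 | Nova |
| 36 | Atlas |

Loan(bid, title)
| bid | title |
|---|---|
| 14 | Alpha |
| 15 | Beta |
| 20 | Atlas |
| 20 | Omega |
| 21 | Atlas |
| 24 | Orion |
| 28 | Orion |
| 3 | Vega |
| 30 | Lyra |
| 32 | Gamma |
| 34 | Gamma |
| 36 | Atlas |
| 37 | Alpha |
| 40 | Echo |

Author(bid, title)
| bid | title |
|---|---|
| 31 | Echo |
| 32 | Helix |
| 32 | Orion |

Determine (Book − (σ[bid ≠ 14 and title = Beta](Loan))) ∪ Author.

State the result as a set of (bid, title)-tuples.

Apply σ_{bid ≠ 14 and title = Beta}; surviving tuples: {(15, Beta)}
Taking the difference: {(12, Omega), (14, Alpha), (19, Orion), (2, Gamma), (2, Orion), (24, Orion), (3, Nova), (36, Atlas)}
Taking the union: {(12, Omega), (14, Alpha), (19, Orion), (2, Gamma), (2, Orion), (24, Orion), (3, Nova), (31, Echo), (32, Helix), (32, Orion), (36, Atlas)}

{(12, Omega), (14, Alpha), (19, Orion), (2, Gamma), (2, Orion), (24, Orion), (3, Nova), (31, Echo), (32, Helix), (32, Orion), (36, Atlas)}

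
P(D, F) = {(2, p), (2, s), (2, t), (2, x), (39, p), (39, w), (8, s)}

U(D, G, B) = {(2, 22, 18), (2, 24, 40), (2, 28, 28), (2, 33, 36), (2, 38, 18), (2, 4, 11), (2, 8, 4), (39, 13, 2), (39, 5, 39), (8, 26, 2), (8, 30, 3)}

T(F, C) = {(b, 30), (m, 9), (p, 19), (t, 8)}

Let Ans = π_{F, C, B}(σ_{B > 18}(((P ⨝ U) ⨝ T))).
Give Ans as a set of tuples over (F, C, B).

{(p, 19, 28), (p, 19, 36), (p, 19, 39), (p, 19, 40), (t, 8, 28), (t, 8, 36), (t, 8, 40)}

P ⋈ U (natural join on D): {(2, p, 22, 18), (2, p, 24, 40), (2, p, 28, 28), (2, p, 33, 36), (2, p, 38, 18), (2, p, 4, 11), (2, p, 8, 4), (2, s, 22, 18), (2, s, 24, 40), (2, s, 28, 28), (2, s, 33, 36), (2, s, 38, 18), (2, s, 4, 11), (2, s, 8, 4), (2, t, 22, 18), (2, t, 24, 40), (2, t, 28, 28), (2, t, 33, 36), (2, t, 38, 18), (2, t, 4, 11), (2, t, 8, 4), (2, x, 22, 18), (2, x, 24, 40), (2, x, 28, 28), (2, x, 33, 36), (2, x, 38, 18), (2, x, 4, 11), (2, x, 8, 4), (39, p, 13, 2), (39, p, 5, 39), (39, w, 13, 2), (39, w, 5, 39), (8, s, 26, 2), (8, s, 30, 3)}
(P ⨝ U) ⋈ T (natural join on F): {(2, p, 22, 18, 19), (2, p, 24, 40, 19), (2, p, 28, 28, 19), (2, p, 33, 36, 19), (2, p, 38, 18, 19), (2, p, 4, 11, 19), (2, p, 8, 4, 19), (2, t, 22, 18, 8), (2, t, 24, 40, 8), (2, t, 28, 28, 8), (2, t, 33, 36, 8), (2, t, 38, 18, 8), (2, t, 4, 11, 8), (2, t, 8, 4, 8), (39, p, 13, 2, 19), (39, p, 5, 39, 19)}
Filtering on B > 18 leaves {(2, p, 24, 40, 19), (2, p, 28, 28, 19), (2, p, 33, 36, 19), (2, t, 24, 40, 8), (2, t, 28, 28, 8), (2, t, 33, 36, 8), (39, p, 5, 39, 19)}.
Projecting to F, C, B: {(p, 19, 28), (p, 19, 36), (p, 19, 39), (p, 19, 40), (t, 8, 28), (t, 8, 36), (t, 8, 40)}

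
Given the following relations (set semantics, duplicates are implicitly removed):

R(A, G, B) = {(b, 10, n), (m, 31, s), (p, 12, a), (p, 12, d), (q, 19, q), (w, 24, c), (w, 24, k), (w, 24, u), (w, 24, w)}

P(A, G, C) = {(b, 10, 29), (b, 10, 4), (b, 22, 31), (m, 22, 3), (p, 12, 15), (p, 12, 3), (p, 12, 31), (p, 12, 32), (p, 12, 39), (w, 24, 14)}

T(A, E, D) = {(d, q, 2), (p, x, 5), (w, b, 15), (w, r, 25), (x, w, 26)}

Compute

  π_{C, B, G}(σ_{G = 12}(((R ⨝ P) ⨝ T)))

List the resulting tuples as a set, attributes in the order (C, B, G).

R ⋈ P (natural join on A, G): {(b, 10, n, 29), (b, 10, n, 4), (p, 12, a, 15), (p, 12, a, 3), (p, 12, a, 31), (p, 12, a, 32), (p, 12, a, 39), (p, 12, d, 15), (p, 12, d, 3), (p, 12, d, 31), (p, 12, d, 32), (p, 12, d, 39), (w, 24, c, 14), (w, 24, k, 14), (w, 24, u, 14), (w, 24, w, 14)}
(R ⨝ P) ⋈ T (natural join on A): {(p, 12, a, 15, x, 5), (p, 12, a, 3, x, 5), (p, 12, a, 31, x, 5), (p, 12, a, 32, x, 5), (p, 12, a, 39, x, 5), (p, 12, d, 15, x, 5), (p, 12, d, 3, x, 5), (p, 12, d, 31, x, 5), (p, 12, d, 32, x, 5), (p, 12, d, 39, x, 5), (w, 24, c, 14, b, 15), (w, 24, c, 14, r, 25), (w, 24, k, 14, b, 15), (w, 24, k, 14, r, 25), (w, 24, u, 14, b, 15), (w, 24, u, 14, r, 25), (w, 24, w, 14, b, 15), (w, 24, w, 14, r, 25)}
σ[G = 12]: keep tuples satisfying G = 12 → {(p, 12, a, 15, x, 5), (p, 12, a, 3, x, 5), (p, 12, a, 31, x, 5), (p, 12, a, 32, x, 5), (p, 12, a, 39, x, 5), (p, 12, d, 15, x, 5), (p, 12, d, 3, x, 5), (p, 12, d, 31, x, 5), (p, 12, d, 32, x, 5), (p, 12, d, 39, x, 5)}
π_{C, B, G} gives {(15, a, 12), (15, d, 12), (3, a, 12), (3, d, 12), (31, a, 12), (31, d, 12), (32, a, 12), (32, d, 12), (39, a, 12), (39, d, 12)}.

{(15, a, 12), (15, d, 12), (3, a, 12), (3, d, 12), (31, a, 12), (31, d, 12), (32, a, 12), (32, d, 12), (39, a, 12), (39, d, 12)}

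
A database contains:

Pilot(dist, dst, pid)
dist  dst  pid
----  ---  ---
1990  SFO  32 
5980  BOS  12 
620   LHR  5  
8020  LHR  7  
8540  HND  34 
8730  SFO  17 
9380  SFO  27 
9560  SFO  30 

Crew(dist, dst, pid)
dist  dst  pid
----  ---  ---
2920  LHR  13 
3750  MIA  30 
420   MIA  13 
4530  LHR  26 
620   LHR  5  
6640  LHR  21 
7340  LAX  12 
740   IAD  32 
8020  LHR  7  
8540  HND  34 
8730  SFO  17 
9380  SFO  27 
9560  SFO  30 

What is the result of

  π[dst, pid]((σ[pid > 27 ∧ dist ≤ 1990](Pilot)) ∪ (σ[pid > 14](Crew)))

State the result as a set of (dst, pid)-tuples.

{(HND, 34), (IAD, 32), (LHR, 21), (LHR, 26), (MIA, 30), (SFO, 17), (SFO, 27), (SFO, 30), (SFO, 32)}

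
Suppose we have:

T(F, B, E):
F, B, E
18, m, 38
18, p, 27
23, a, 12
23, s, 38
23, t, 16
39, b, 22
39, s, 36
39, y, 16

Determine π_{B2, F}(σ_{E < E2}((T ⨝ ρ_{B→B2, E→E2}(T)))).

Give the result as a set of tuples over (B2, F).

ρ[B→B2, E→E2]: schema becomes (F, B2, E2); tuples unchanged.
Natural join on F: {(18, m, 38, m, 38), (18, m, 38, p, 27), (18, p, 27, m, 38), (18, p, 27, p, 27), (23, a, 12, a, 12), (23, a, 12, s, 38), (23, a, 12, t, 16), (23, s, 38, a, 12), (23, s, 38, s, 38), (23, s, 38, t, 16), (23, t, 16, a, 12), (23, t, 16, s, 38), (23, t, 16, t, 16), (39, b, 22, b, 22), (39, b, 22, s, 36), (39, b, 22, y, 16), (39, s, 36, b, 22), (39, s, 36, s, 36), (39, s, 36, y, 16), (39, y, 16, b, 22), (39, y, 16, s, 36), (39, y, 16, y, 16)}
Apply σ_{E < E2}; surviving tuples: {(18, p, 27, m, 38), (23, a, 12, s, 38), (23, a, 12, t, 16), (23, t, 16, s, 38), (39, b, 22, s, 36), (39, y, 16, b, 22), (39, y, 16, s, 36)}
Projecting to B2, F (2 duplicate(s) eliminated): {(b, 39), (m, 18), (s, 23), (s, 39), (t, 23)}

{(b, 39), (m, 18), (s, 23), (s, 39), (t, 23)}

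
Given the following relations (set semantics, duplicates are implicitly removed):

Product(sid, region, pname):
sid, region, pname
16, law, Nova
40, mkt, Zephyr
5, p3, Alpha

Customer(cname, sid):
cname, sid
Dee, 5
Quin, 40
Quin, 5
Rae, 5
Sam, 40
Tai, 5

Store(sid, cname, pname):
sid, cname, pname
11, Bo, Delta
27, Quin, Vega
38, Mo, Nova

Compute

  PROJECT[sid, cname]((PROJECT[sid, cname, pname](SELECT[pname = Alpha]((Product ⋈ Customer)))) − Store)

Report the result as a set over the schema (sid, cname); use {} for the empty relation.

{(5, Dee), (5, Quin), (5, Rae), (5, Tai)}

Joining Product and Customer on sid yields {(40, mkt, Zephyr, Quin), (40, mkt, Zephyr, Sam), (5, p3, Alpha, Dee), (5, p3, Alpha, Quin), (5, p3, Alpha, Rae), (5, p3, Alpha, Tai)}.
Selection pname = Alpha: {(5, p3, Alpha, Dee), (5, p3, Alpha, Quin), (5, p3, Alpha, Rae), (5, p3, Alpha, Tai)}
Keep only column(s) sid, cname, pname: {(5, Dee, Alpha), (5, Quin, Alpha), (5, Rae, Alpha), (5, Tai, Alpha)}
Taking the difference: {(5, Dee, Alpha), (5, Quin, Alpha), (5, Rae, Alpha), (5, Tai, Alpha)}
Keep only column(s) sid, cname: {(5, Dee), (5, Quin), (5, Rae), (5, Tai)}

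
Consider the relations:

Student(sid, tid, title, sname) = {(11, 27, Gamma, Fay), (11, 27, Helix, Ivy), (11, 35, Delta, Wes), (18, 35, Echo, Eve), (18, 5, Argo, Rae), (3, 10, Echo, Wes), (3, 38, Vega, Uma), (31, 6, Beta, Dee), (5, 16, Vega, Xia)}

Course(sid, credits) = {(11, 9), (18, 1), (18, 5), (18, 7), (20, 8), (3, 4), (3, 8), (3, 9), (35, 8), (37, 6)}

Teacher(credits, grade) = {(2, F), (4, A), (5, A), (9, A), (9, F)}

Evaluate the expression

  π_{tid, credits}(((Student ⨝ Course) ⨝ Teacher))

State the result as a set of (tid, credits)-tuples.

Student ⋈ Course (natural join on sid): {(11, 27, Gamma, Fay, 9), (11, 27, Helix, Ivy, 9), (11, 35, Delta, Wes, 9), (18, 35, Echo, Eve, 1), (18, 35, Echo, Eve, 5), (18, 35, Echo, Eve, 7), (18, 5, Argo, Rae, 1), (18, 5, Argo, Rae, 5), (18, 5, Argo, Rae, 7), (3, 10, Echo, Wes, 4), (3, 10, Echo, Wes, 8), (3, 10, Echo, Wes, 9), (3, 38, Vega, Uma, 4), (3, 38, Vega, Uma, 8), (3, 38, Vega, Uma, 9)}
(Student ⨝ Course) ⋈ Teacher (natural join on credits): {(11, 27, Gamma, Fay, 9, A), (11, 27, Gamma, Fay, 9, F), (11, 27, Helix, Ivy, 9, A), (11, 27, Helix, Ivy, 9, F), (11, 35, Delta, Wes, 9, A), (11, 35, Delta, Wes, 9, F), (18, 35, Echo, Eve, 5, A), (18, 5, Argo, Rae, 5, A), (3, 10, Echo, Wes, 4, A), (3, 10, Echo, Wes, 9, A), (3, 10, Echo, Wes, 9, F), (3, 38, Vega, Uma, 4, A), (3, 38, Vega, Uma, 9, A), (3, 38, Vega, Uma, 9, F)}
Keep only column(s) tid, credits (6 duplicate(s) eliminated): {(10, 4), (10, 9), (27, 9), (35, 5), (35, 9), (38, 4), (38, 9), (5, 5)}

{(10, 4), (10, 9), (27, 9), (35, 5), (35, 9), (38, 4), (38, 9), (5, 5)}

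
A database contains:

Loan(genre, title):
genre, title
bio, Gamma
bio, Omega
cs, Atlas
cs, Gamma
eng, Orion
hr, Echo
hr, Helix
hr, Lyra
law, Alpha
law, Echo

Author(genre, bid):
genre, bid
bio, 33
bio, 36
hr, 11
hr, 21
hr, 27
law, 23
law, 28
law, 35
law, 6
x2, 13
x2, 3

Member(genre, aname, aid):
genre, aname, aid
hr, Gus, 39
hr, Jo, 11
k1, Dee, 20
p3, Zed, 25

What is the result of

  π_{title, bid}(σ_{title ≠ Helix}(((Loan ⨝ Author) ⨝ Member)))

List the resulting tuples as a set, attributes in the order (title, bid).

{(Echo, 11), (Echo, 21), (Echo, 27), (Lyra, 11), (Lyra, 21), (Lyra, 27)}

Natural join on genre: {(bio, Gamma, 33), (bio, Gamma, 36), (bio, Omega, 33), (bio, Omega, 36), (hr, Echo, 11), (hr, Echo, 21), (hr, Echo, 27), (hr, Helix, 11), (hr, Helix, 21), (hr, Helix, 27), (hr, Lyra, 11), (hr, Lyra, 21), (hr, Lyra, 27), (law, Alpha, 23), (law, Alpha, 28), (law, Alpha, 35), (law, Alpha, 6), (law, Echo, 23), (law, Echo, 28), (law, Echo, 35), (law, Echo, 6)}
Natural join on genre: {(hr, Echo, 11, Gus, 39), (hr, Echo, 11, Jo, 11), (hr, Echo, 21, Gus, 39), (hr, Echo, 21, Jo, 11), (hr, Echo, 27, Gus, 39), (hr, Echo, 27, Jo, 11), (hr, Helix, 11, Gus, 39), (hr, Helix, 11, Jo, 11), (hr, Helix, 21, Gus, 39), (hr, Helix, 21, Jo, 11), (hr, Helix, 27, Gus, 39), (hr, Helix, 27, Jo, 11), (hr, Lyra, 11, Gus, 39), (hr, Lyra, 11, Jo, 11), (hr, Lyra, 21, Gus, 39), (hr, Lyra, 21, Jo, 11), (hr, Lyra, 27, Gus, 39), (hr, Lyra, 27, Jo, 11)}
Filtering on title ≠ Helix leaves {(hr, Echo, 11, Gus, 39), (hr, Echo, 11, Jo, 11), (hr, Echo, 21, Gus, 39), (hr, Echo, 21, Jo, 11), (hr, Echo, 27, Gus, 39), (hr, Echo, 27, Jo, 11), (hr, Lyra, 11, Gus, 39), (hr, Lyra, 11, Jo, 11), (hr, Lyra, 21, Gus, 39), (hr, Lyra, 21, Jo, 11), (hr, Lyra, 27, Gus, 39), (hr, Lyra, 27, Jo, 11)}.
π_{title, bid} gives {(Echo, 11), (Echo, 21), (Echo, 27), (Lyra, 11), (Lyra, 21), (Lyra, 27)} (6 duplicate(s) eliminated).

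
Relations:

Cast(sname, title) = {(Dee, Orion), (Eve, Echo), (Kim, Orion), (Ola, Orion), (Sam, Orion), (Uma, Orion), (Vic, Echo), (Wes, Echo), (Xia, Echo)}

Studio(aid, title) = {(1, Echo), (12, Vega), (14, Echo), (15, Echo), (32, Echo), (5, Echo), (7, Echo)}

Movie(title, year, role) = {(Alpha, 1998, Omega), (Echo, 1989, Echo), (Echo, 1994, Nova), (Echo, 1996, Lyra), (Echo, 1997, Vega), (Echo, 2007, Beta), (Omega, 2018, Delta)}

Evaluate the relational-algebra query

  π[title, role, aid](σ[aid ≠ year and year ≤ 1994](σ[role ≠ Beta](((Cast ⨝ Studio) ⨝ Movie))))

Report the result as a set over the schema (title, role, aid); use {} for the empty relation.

{(Echo, Echo, 1), (Echo, Echo, 14), (Echo, Echo, 15), (Echo, Echo, 32), (Echo, Echo, 5), (Echo, Echo, 7), (Echo, Nova, 1), (Echo, Nova, 14), (Echo, Nova, 15), (Echo, Nova, 32), (Echo, Nova, 5), (Echo, Nova, 7)}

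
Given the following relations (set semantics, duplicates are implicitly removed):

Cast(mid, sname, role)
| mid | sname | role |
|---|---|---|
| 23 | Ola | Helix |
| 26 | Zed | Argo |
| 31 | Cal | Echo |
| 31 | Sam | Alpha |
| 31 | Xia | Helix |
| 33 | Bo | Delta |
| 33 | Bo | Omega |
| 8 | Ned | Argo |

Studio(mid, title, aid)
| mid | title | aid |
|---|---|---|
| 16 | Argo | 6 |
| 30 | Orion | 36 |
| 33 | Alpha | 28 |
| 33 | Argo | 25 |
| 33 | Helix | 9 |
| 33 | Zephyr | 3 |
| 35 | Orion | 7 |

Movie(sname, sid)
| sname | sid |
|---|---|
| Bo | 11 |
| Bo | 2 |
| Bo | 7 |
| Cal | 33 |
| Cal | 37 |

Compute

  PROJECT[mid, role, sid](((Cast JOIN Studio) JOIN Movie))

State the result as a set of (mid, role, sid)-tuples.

Joining Cast and Studio on mid yields {(33, Bo, Delta, Alpha, 28), (33, Bo, Delta, Argo, 25), (33, Bo, Delta, Helix, 9), (33, Bo, Delta, Zephyr, 3), (33, Bo, Omega, Alpha, 28), (33, Bo, Omega, Argo, 25), (33, Bo, Omega, Helix, 9), (33, Bo, Omega, Zephyr, 3)}.
Joining (Cast JOIN Studio) and Movie on sname yields {(33, Bo, Delta, Alpha, 28, 11), (33, Bo, Delta, Alpha, 28, 2), (33, Bo, Delta, Alpha, 28, 7), (33, Bo, Delta, Argo, 25, 11), (33, Bo, Delta, Argo, 25, 2), (33, Bo, Delta, Argo, 25, 7), (33, Bo, Delta, Helix, 9, 11), (33, Bo, Delta, Helix, 9, 2), (33, Bo, Delta, Helix, 9, 7), (33, Bo, Delta, Zephyr, 3, 11), (33, Bo, Delta, Zephyr, 3, 2), (33, Bo, Delta, Zephyr, 3, 7), (33, Bo, Omega, Alpha, 28, 11), (33, Bo, Omega, Alpha, 28, 2), (33, Bo, Omega, Alpha, 28, 7), (33, Bo, Omega, Argo, 25, 11), (33, Bo, Omega, Argo, 25, 2), (33, Bo, Omega, Argo, 25, 7), (33, Bo, Omega, Helix, 9, 11), (33, Bo, Omega, Helix, 9, 2), (33, Bo, Omega, Helix, 9, 7), (33, Bo, Omega, Zephyr, 3, 11), (33, Bo, Omega, Zephyr, 3, 2), (33, Bo, Omega, Zephyr, 3, 7)}.
π[mid, role, sid]: project onto (mid, role, sid) (18 duplicate(s) eliminated) → {(33, Delta, 11), (33, Delta, 2), (33, Delta, 7), (33, Omega, 11), (33, Omega, 2), (33, Omega, 7)}

{(33, Delta, 11), (33, Delta, 2), (33, Delta, 7), (33, Omega, 11), (33, Omega, 2), (33, Omega, 7)}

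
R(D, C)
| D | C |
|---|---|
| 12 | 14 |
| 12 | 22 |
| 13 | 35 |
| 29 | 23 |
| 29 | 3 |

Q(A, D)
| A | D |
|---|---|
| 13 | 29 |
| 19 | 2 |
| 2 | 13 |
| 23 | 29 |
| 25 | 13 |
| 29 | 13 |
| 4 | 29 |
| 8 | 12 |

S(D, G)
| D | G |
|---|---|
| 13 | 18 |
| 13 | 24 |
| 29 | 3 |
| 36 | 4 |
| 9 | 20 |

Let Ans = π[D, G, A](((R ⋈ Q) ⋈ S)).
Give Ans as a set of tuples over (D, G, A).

R ⋈ Q (natural join on D): {(12, 14, 8), (12, 22, 8), (13, 35, 2), (13, 35, 25), (13, 35, 29), (29, 23, 13), (29, 23, 23), (29, 23, 4), (29, 3, 13), (29, 3, 23), (29, 3, 4)}
(R ⋈ Q) ⋈ S (natural join on D): {(13, 35, 2, 18), (13, 35, 2, 24), (13, 35, 25, 18), (13, 35, 25, 24), (13, 35, 29, 18), (13, 35, 29, 24), (29, 23, 13, 3), (29, 23, 23, 3), (29, 23, 4, 3), (29, 3, 13, 3), (29, 3, 23, 3), (29, 3, 4, 3)}
π_{D, G, A} gives {(13, 18, 2), (13, 18, 25), (13, 18, 29), (13, 24, 2), (13, 24, 25), (13, 24, 29), (29, 3, 13), (29, 3, 23), (29, 3, 4)} (3 duplicate(s) eliminated).

{(13, 18, 2), (13, 18, 25), (13, 18, 29), (13, 24, 2), (13, 24, 25), (13, 24, 29), (29, 3, 13), (29, 3, 23), (29, 3, 4)}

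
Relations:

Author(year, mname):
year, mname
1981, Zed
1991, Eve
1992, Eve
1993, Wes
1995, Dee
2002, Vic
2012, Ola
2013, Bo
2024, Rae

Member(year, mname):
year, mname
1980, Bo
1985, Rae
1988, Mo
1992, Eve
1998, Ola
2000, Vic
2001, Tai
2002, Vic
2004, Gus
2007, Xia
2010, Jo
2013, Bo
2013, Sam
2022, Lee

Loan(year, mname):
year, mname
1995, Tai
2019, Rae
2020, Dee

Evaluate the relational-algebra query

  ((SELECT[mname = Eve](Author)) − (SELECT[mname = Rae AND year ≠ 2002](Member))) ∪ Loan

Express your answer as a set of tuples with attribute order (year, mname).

{(1991, Eve), (1992, Eve), (1995, Tai), (2019, Rae), (2020, Dee)}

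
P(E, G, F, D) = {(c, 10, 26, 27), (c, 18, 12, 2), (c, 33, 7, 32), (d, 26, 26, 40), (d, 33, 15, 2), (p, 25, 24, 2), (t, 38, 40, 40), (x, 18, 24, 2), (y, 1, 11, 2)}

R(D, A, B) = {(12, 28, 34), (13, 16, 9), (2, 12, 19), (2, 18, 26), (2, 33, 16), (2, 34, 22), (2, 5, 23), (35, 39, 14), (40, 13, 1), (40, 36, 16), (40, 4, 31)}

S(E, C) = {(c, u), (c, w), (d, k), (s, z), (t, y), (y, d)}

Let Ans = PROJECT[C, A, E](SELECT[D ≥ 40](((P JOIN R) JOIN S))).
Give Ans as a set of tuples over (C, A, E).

P ⋈ R (natural join on D): {(c, 18, 12, 2, 12, 19), (c, 18, 12, 2, 18, 26), (c, 18, 12, 2, 33, 16), (c, 18, 12, 2, 34, 22), (c, 18, 12, 2, 5, 23), (d, 26, 26, 40, 13, 1), (d, 26, 26, 40, 36, 16), (d, 26, 26, 40, 4, 31), (d, 33, 15, 2, 12, 19), (d, 33, 15, 2, 18, 26), (d, 33, 15, 2, 33, 16), (d, 33, 15, 2, 34, 22), (d, 33, 15, 2, 5, 23), (p, 25, 24, 2, 12, 19), (p, 25, 24, 2, 18, 26), (p, 25, 24, 2, 33, 16), (p, 25, 24, 2, 34, 22), (p, 25, 24, 2, 5, 23), (t, 38, 40, 40, 13, 1), (t, 38, 40, 40, 36, 16), (t, 38, 40, 40, 4, 31), (x, 18, 24, 2, 12, 19), (x, 18, 24, 2, 18, 26), (x, 18, 24, 2, 33, 16), (x, 18, 24, 2, 34, 22), (x, 18, 24, 2, 5, 23), (y, 1, 11, 2, 12, 19), (y, 1, 11, 2, 18, 26), (y, 1, 11, 2, 33, 16), (y, 1, 11, 2, 34, 22), (y, 1, 11, 2, 5, 23)}
(P JOIN R) ⋈ S (natural join on E): {(c, 18, 12, 2, 12, 19, u), (c, 18, 12, 2, 12, 19, w), (c, 18, 12, 2, 18, 26, u), (c, 18, 12, 2, 18, 26, w), (c, 18, 12, 2, 33, 16, u), (c, 18, 12, 2, 33, 16, w), (c, 18, 12, 2, 34, 22, u), (c, 18, 12, 2, 34, 22, w), (c, 18, 12, 2, 5, 23, u), (c, 18, 12, 2, 5, 23, w), (d, 26, 26, 40, 13, 1, k), (d, 26, 26, 40, 36, 16, k), (d, 26, 26, 40, 4, 31, k), (d, 33, 15, 2, 12, 19, k), (d, 33, 15, 2, 18, 26, k), (d, 33, 15, 2, 33, 16, k), (d, 33, 15, 2, 34, 22, k), (d, 33, 15, 2, 5, 23, k), (t, 38, 40, 40, 13, 1, y), (t, 38, 40, 40, 36, 16, y), (t, 38, 40, 40, 4, 31, y), (y, 1, 11, 2, 12, 19, d), (y, 1, 11, 2, 18, 26, d), (y, 1, 11, 2, 33, 16, d), (y, 1, 11, 2, 34, 22, d), (y, 1, 11, 2, 5, 23, d)}
Apply σ_{D ≥ 40}; surviving tuples: {(d, 26, 26, 40, 13, 1, k), (d, 26, 26, 40, 36, 16, k), (d, 26, 26, 40, 4, 31, k), (t, 38, 40, 40, 13, 1, y), (t, 38, 40, 40, 36, 16, y), (t, 38, 40, 40, 4, 31, y)}
π_{C, A, E} gives {(k, 13, d), (k, 36, d), (k, 4, d), (y, 13, t), (y, 36, t), (y, 4, t)}.

{(k, 13, d), (k, 36, d), (k, 4, d), (y, 13, t), (y, 36, t), (y, 4, t)}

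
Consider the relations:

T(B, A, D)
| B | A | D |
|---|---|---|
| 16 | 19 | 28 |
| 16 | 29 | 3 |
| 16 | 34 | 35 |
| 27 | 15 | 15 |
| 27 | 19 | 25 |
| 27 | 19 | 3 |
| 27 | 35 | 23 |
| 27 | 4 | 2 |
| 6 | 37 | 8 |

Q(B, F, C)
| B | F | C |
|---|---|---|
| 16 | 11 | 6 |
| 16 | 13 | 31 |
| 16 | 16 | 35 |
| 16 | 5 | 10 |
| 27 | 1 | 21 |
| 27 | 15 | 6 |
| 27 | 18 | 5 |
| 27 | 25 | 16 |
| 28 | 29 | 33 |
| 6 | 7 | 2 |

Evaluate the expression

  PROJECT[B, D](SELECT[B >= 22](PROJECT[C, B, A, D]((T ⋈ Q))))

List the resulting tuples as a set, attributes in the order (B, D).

T ⋈ Q (natural join on B): {(16, 19, 28, 11, 6), (16, 19, 28, 13, 31), (16, 19, 28, 16, 35), (16, 19, 28, 5, 10), (16, 29, 3, 11, 6), (16, 29, 3, 13, 31), (16, 29, 3, 16, 35), (16, 29, 3, 5, 10), (16, 34, 35, 11, 6), (16, 34, 35, 13, 31), (16, 34, 35, 16, 35), (16, 34, 35, 5, 10), (27, 15, 15, 1, 21), (27, 15, 15, 15, 6), (27, 15, 15, 18, 5), (27, 15, 15, 25, 16), (27, 19, 25, 1, 21), (27, 19, 25, 15, 6), (27, 19, 25, 18, 5), (27, 19, 25, 25, 16), (27, 19, 3, 1, 21), (27, 19, 3, 15, 6), (27, 19, 3, 18, 5), (27, 19, 3, 25, 16), (27, 35, 23, 1, 21), (27, 35, 23, 15, 6), (27, 35, 23, 18, 5), (27, 35, 23, 25, 16), (27, 4, 2, 1, 21), (27, 4, 2, 15, 6), (27, 4, 2, 18, 5), (27, 4, 2, 25, 16), (6, 37, 8, 7, 2)}
Projecting to C, B, A, D: {(10, 16, 19, 28), (10, 16, 29, 3), (10, 16, 34, 35), (16, 27, 15, 15), (16, 27, 19, 25), (16, 27, 19, 3), (16, 27, 35, 23), (16, 27, 4, 2), (2, 6, 37, 8), (21, 27, 15, 15), (21, 27, 19, 25), (21, 27, 19, 3), (21, 27, 35, 23), (21, 27, 4, 2), (31, 16, 19, 28), (31, 16, 29, 3), (31, 16, 34, 35), (35, 16, 19, 28), (35, 16, 29, 3), (35, 16, 34, 35), (5, 27, 15, 15), (5, 27, 19, 25), (5, 27, 19, 3), (5, 27, 35, 23), (5, 27, 4, 2), (6, 16, 19, 28), (6, 16, 29, 3), (6, 16, 34, 35), (6, 27, 15, 15), (6, 27, 19, 25), (6, 27, 19, 3), (6, 27, 35, 23), (6, 27, 4, 2)}
Apply σ_{B >= 22}; surviving tuples: {(16, 27, 15, 15), (16, 27, 19, 25), (16, 27, 19, 3), (16, 27, 35, 23), (16, 27, 4, 2), (21, 27, 15, 15), (21, 27, 19, 25), (21, 27, 19, 3), (21, 27, 35, 23), (21, 27, 4, 2), (5, 27, 15, 15), (5, 27, 19, 25), (5, 27, 19, 3), (5, 27, 35, 23), (5, 27, 4, 2), (6, 27, 15, 15), (6, 27, 19, 25), (6, 27, 19, 3), (6, 27, 35, 23), (6, 27, 4, 2)}
Projecting to B, D (15 duplicate(s) eliminated): {(27, 15), (27, 2), (27, 23), (27, 25), (27, 3)}

{(27, 15), (27, 2), (27, 23), (27, 25), (27, 3)}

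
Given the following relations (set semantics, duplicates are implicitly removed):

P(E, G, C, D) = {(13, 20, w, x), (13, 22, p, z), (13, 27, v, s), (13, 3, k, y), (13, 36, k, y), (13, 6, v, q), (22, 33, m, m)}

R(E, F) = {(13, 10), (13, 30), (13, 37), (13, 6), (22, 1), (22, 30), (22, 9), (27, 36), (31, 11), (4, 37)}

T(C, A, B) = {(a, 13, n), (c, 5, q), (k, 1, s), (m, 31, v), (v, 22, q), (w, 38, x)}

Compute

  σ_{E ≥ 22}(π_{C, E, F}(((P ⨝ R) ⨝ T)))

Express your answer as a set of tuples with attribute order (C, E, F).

{(m, 22, 1), (m, 22, 30), (m, 22, 9)}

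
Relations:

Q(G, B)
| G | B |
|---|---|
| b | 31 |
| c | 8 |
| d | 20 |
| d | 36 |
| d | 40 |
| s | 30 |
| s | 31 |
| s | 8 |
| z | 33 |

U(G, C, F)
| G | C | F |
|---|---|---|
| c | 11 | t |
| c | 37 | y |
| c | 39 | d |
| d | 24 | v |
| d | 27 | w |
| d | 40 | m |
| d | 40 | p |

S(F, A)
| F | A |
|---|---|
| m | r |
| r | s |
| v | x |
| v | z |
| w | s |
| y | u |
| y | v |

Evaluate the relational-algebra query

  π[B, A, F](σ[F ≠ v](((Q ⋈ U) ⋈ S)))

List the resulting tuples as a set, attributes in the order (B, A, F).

{(20, r, m), (20, s, w), (36, r, m), (36, s, w), (40, r, m), (40, s, w), (8, u, y), (8, v, y)}

Natural join on G: {(c, 8, 11, t), (c, 8, 37, y), (c, 8, 39, d), (d, 20, 24, v), (d, 20, 27, w), (d, 20, 40, m), (d, 20, 40, p), (d, 36, 24, v), (d, 36, 27, w), (d, 36, 40, m), (d, 36, 40, p), (d, 40, 24, v), (d, 40, 27, w), (d, 40, 40, m), (d, 40, 40, p)}
Natural join on F: {(c, 8, 37, y, u), (c, 8, 37, y, v), (d, 20, 24, v, x), (d, 20, 24, v, z), (d, 20, 27, w, s), (d, 20, 40, m, r), (d, 36, 24, v, x), (d, 36, 24, v, z), (d, 36, 27, w, s), (d, 36, 40, m, r), (d, 40, 24, v, x), (d, 40, 24, v, z), (d, 40, 27, w, s), (d, 40, 40, m, r)}
Selection F ≠ v: {(c, 8, 37, y, u), (c, 8, 37, y, v), (d, 20, 27, w, s), (d, 20, 40, m, r), (d, 36, 27, w, s), (d, 36, 40, m, r), (d, 40, 27, w, s), (d, 40, 40, m, r)}
Projecting to B, A, F: {(20, r, m), (20, s, w), (36, r, m), (36, s, w), (40, r, m), (40, s, w), (8, u, y), (8, v, y)}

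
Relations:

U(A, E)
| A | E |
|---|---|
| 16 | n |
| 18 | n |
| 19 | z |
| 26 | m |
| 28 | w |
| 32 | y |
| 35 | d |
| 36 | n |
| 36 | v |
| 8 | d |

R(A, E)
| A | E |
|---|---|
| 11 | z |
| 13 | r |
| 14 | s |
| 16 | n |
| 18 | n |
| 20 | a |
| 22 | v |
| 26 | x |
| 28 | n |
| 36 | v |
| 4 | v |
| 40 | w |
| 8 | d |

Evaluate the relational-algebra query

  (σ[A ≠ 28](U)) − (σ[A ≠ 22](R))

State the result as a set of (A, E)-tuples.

{(19, z), (26, m), (32, y), (35, d), (36, n)}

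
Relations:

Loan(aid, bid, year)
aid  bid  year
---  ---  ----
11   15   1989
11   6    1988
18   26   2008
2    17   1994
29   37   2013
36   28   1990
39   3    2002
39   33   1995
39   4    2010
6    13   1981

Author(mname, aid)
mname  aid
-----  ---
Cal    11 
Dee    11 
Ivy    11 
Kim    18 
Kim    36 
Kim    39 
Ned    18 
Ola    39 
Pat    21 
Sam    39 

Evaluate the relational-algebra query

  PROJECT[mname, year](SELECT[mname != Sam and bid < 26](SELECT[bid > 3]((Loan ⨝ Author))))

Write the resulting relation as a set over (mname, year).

Joining Loan and Author on aid yields {(11, 15, 1989, Cal), (11, 15, 1989, Dee), (11, 15, 1989, Ivy), (11, 6, 1988, Cal), (11, 6, 1988, Dee), (11, 6, 1988, Ivy), (18, 26, 2008, Kim), (18, 26, 2008, Ned), (36, 28, 1990, Kim), (39, 3, 2002, Kim), (39, 3, 2002, Ola), (39, 3, 2002, Sam), (39, 33, 1995, Kim), (39, 33, 1995, Ola), (39, 33, 1995, Sam), (39, 4, 2010, Kim), (39, 4, 2010, Ola), (39, 4, 2010, Sam)}.
Apply σ_{bid > 3}; surviving tuples: {(11, 15, 1989, Cal), (11, 15, 1989, Dee), (11, 15, 1989, Ivy), (11, 6, 1988, Cal), (11, 6, 1988, Dee), (11, 6, 1988, Ivy), (18, 26, 2008, Kim), (18, 26, 2008, Ned), (36, 28, 1990, Kim), (39, 33, 1995, Kim), (39, 33, 1995, Ola), (39, 33, 1995, Sam), (39, 4, 2010, Kim), (39, 4, 2010, Ola), (39, 4, 2010, Sam)}
Apply σ_{mname != Sam and bid < 26}; surviving tuples: {(11, 15, 1989, Cal), (11, 15, 1989, Dee), (11, 15, 1989, Ivy), (11, 6, 1988, Cal), (11, 6, 1988, Dee), (11, 6, 1988, Ivy), (39, 4, 2010, Kim), (39, 4, 2010, Ola)}
π[mname, year]: project onto (mname, year) → {(Cal, 1988), (Cal, 1989), (Dee, 1988), (Dee, 1989), (Ivy, 1988), (Ivy, 1989), (Kim, 2010), (Ola, 2010)}

{(Cal, 1988), (Cal, 1989), (Dee, 1988), (Dee, 1989), (Ivy, 1988), (Ivy, 1989), (Kim, 2010), (Ola, 2010)}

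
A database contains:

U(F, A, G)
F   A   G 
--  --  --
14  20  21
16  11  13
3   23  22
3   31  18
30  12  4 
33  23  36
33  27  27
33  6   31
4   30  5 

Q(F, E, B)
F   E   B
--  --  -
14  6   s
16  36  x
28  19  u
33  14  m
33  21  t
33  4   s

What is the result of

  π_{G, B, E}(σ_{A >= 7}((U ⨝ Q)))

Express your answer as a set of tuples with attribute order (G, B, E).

{(13, x, 36), (21, s, 6), (27, m, 14), (27, s, 4), (27, t, 21), (36, m, 14), (36, s, 4), (36, t, 21)}

U ⋈ Q (natural join on F): {(14, 20, 21, 6, s), (16, 11, 13, 36, x), (33, 23, 36, 14, m), (33, 23, 36, 21, t), (33, 23, 36, 4, s), (33, 27, 27, 14, m), (33, 27, 27, 21, t), (33, 27, 27, 4, s), (33, 6, 31, 14, m), (33, 6, 31, 21, t), (33, 6, 31, 4, s)}
Filtering on A >= 7 leaves {(14, 20, 21, 6, s), (16, 11, 13, 36, x), (33, 23, 36, 14, m), (33, 23, 36, 21, t), (33, 23, 36, 4, s), (33, 27, 27, 14, m), (33, 27, 27, 21, t), (33, 27, 27, 4, s)}.
Keep only column(s) G, B, E: {(13, x, 36), (21, s, 6), (27, m, 14), (27, s, 4), (27, t, 21), (36, m, 14), (36, s, 4), (36, t, 21)}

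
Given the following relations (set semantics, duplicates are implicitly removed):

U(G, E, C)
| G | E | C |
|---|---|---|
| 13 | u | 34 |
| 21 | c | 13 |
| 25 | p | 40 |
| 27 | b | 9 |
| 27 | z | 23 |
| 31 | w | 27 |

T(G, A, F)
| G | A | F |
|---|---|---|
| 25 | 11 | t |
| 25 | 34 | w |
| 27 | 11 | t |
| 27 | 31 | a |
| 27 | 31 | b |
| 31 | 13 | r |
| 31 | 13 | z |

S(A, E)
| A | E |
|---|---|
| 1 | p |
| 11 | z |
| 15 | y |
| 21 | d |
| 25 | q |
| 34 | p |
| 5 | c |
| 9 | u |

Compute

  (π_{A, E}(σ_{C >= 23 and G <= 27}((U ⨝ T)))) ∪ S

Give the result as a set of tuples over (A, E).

U ⋈ T (natural join on G): {(25, p, 40, 11, t), (25, p, 40, 34, w), (27, b, 9, 11, t), (27, b, 9, 31, a), (27, b, 9, 31, b), (27, z, 23, 11, t), (27, z, 23, 31, a), (27, z, 23, 31, b), (31, w, 27, 13, r), (31, w, 27, 13, z)}
σ[C >= 23 and G <= 27]: keep tuples satisfying C >= 23 and G <= 27 → {(25, p, 40, 11, t), (25, p, 40, 34, w), (27, z, 23, 11, t), (27, z, 23, 31, a), (27, z, 23, 31, b)}
π[A, E]: project onto (A, E) (1 duplicate(s) eliminated) → {(11, p), (11, z), (31, z), (34, p)}
Set union of the two operands is {(1, p), (11, p), (11, z), (15, y), (21, d), (25, q), (31, z), (34, p), (5, c), (9, u)}.

{(1, p), (11, p), (11, z), (15, y), (21, d), (25, q), (31, z), (34, p), (5, c), (9, u)}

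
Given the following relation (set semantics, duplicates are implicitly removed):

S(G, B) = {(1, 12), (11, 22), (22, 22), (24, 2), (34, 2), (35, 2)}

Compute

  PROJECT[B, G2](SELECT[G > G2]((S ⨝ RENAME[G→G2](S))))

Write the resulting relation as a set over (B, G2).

ρ[G→G2]: schema becomes (G2, B); tuples unchanged.
Joining S and RENAME[G→G2](S) on B yields {(1, 12, 1), (11, 22, 11), (11, 22, 22), (22, 22, 11), (22, 22, 22), (24, 2, 24), (24, 2, 34), (24, 2, 35), (34, 2, 24), (34, 2, 34), (34, 2, 35), (35, 2, 24), (35, 2, 34), (35, 2, 35)}.
Apply σ_{G > G2}; surviving tuples: {(22, 22, 11), (34, 2, 24), (35, 2, 24), (35, 2, 34)}
Projecting to B, G2 (1 duplicate(s) eliminated): {(2, 24), (2, 34), (22, 11)}

{(2, 24), (2, 34), (22, 11)}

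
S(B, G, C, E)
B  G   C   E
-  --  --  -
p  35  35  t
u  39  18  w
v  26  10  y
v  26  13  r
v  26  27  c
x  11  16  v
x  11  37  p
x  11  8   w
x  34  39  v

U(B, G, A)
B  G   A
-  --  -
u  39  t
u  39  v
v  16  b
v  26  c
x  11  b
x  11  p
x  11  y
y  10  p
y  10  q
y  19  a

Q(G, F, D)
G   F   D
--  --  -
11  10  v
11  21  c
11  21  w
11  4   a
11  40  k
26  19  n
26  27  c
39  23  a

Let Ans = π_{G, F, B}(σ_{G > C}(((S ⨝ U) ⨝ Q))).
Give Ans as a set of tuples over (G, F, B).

Natural join on B, G: {(u, 39, 18, w, t), (u, 39, 18, w, v), (v, 26, 10, y, c), (v, 26, 13, r, c), (v, 26, 27, c, c), (x, 11, 16, v, b), (x, 11, 16, v, p), (x, 11, 16, v, y), (x, 11, 37, p, b), (x, 11, 37, p, p), (x, 11, 37, p, y), (x, 11, 8, w, b), (x, 11, 8, w, p), (x, 11, 8, w, y)}
Natural join on G: {(u, 39, 18, w, t, 23, a), (u, 39, 18, w, v, 23, a), (v, 26, 10, y, c, 19, n), (v, 26, 10, y, c, 27, c), (v, 26, 13, r, c, 19, n), (v, 26, 13, r, c, 27, c), (v, 26, 27, c, c, 19, n), (v, 26, 27, c, c, 27, c), (x, 11, 16, v, b, 10, v), (x, 11, 16, v, b, 21, c), (x, 11, 16, v, b, 21, w), (x, 11, 16, v, b, 4, a), (x, 11, 16, v, b, 40, k), (x, 11, 16, v, p, 10, v), (x, 11, 16, v, p, 21, c), (x, 11, 16, v, p, 21, w), (x, 11, 16, v, p, 4, a), (x, 11, 16, v, p, 40, k), (x, 11, 16, v, y, 10, v), (x, 11, 16, v, y, 21, c), (x, 11, 16, v, y, 21, w), (x, 11, 16, v, y, 4, a), (x, 11, 16, v, y, 40, k), (x, 11, 37, p, b, 10, v), (x, 11, 37, p, b, 21, c), (x, 11, 37, p, b, 21, w), (x, 11, 37, p, b, 4, a), (x, 11, 37, p, b, 40, k), (x, 11, 37, p, p, 10, v), (x, 11, 37, p, p, 21, c), (x, 11, 37, p, p, 21, w), (x, 11, 37, p, p, 4, a), (x, 11, 37, p, p, 40, k), (x, 11, 37, p, y, 10, v), (x, 11, 37, p, y, 21, c), (x, 11, 37, p, y, 21, w), (x, 11, 37, p, y, 4, a), (x, 11, 37, p, y, 40, k), (x, 11, 8, w, b, 10, v), (x, 11, 8, w, b, 21, c), (x, 11, 8, w, b, 21, w), (x, 11, 8, w, b, 4, a), (x, 11, 8, w, b, 40, k), (x, 11, 8, w, p, 10, v), (x, 11, 8, w, p, 21, c), (x, 11, 8, w, p, 21, w), (x, 11, 8, w, p, 4, a), (x, 11, 8, w, p, 40, k), (x, 11, 8, w, y, 10, v), (x, 11, 8, w, y, 21, c), (x, 11, 8, w, y, 21, w), (x, 11, 8, w, y, 4, a), (x, 11, 8, w, y, 40, k)}
Apply σ_{G > C}; surviving tuples: {(u, 39, 18, w, t, 23, a), (u, 39, 18, w, v, 23, a), (v, 26, 10, y, c, 19, n), (v, 26, 10, y, c, 27, c), (v, 26, 13, r, c, 19, n), (v, 26, 13, r, c, 27, c), (x, 11, 8, w, b, 10, v), (x, 11, 8, w, b, 21, c), (x, 11, 8, w, b, 21, w), (x, 11, 8, w, b, 4, a), (x, 11, 8, w, b, 40, k), (x, 11, 8, w, p, 10, v), (x, 11, 8, w, p, 21, c), (x, 11, 8, w, p, 21, w), (x, 11, 8, w, p, 4, a), (x, 11, 8, w, p, 40, k), (x, 11, 8, w, y, 10, v), (x, 11, 8, w, y, 21, c), (x, 11, 8, w, y, 21, w), (x, 11, 8, w, y, 4, a), (x, 11, 8, w, y, 40, k)}
π[G, F, B]: project onto (G, F, B) (14 duplicate(s) eliminated) → {(11, 10, x), (11, 21, x), (11, 4, x), (11, 40, x), (26, 19, v), (26, 27, v), (39, 23, u)}

{(11, 10, x), (11, 21, x), (11, 4, x), (11, 40, x), (26, 19, v), (26, 27, v), (39, 23, u)}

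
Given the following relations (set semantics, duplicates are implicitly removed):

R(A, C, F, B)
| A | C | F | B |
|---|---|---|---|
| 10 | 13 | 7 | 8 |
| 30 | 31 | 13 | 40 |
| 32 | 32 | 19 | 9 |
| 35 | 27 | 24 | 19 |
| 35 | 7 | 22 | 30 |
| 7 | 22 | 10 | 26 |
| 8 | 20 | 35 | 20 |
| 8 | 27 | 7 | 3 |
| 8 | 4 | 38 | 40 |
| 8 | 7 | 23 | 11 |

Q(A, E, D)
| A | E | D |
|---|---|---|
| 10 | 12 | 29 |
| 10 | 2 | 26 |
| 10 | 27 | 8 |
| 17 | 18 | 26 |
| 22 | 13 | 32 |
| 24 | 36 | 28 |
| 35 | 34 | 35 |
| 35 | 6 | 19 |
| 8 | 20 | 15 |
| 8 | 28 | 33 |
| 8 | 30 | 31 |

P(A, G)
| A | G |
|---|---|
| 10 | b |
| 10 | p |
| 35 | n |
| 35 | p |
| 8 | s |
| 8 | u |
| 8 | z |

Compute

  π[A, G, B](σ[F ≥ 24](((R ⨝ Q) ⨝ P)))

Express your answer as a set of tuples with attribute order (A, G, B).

{(35, n, 19), (35, p, 19), (8, s, 20), (8, s, 40), (8, u, 20), (8, u, 40), (8, z, 20), (8, z, 40)}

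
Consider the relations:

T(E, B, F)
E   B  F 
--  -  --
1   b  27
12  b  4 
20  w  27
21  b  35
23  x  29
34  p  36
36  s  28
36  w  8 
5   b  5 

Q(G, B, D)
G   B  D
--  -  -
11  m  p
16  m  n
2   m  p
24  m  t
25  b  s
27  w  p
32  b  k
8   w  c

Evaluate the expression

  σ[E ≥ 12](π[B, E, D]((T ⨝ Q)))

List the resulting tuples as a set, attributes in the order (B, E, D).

{(b, 12, k), (b, 12, s), (b, 21, k), (b, 21, s), (w, 20, c), (w, 20, p), (w, 36, c), (w, 36, p)}

Natural join on B: {(1, b, 27, 25, s), (1, b, 27, 32, k), (12, b, 4, 25, s), (12, b, 4, 32, k), (20, w, 27, 27, p), (20, w, 27, 8, c), (21, b, 35, 25, s), (21, b, 35, 32, k), (36, w, 8, 27, p), (36, w, 8, 8, c), (5, b, 5, 25, s), (5, b, 5, 32, k)}
Keep only column(s) B, E, D: {(b, 1, k), (b, 1, s), (b, 12, k), (b, 12, s), (b, 21, k), (b, 21, s), (b, 5, k), (b, 5, s), (w, 20, c), (w, 20, p), (w, 36, c), (w, 36, p)}
Apply σ_{E ≥ 12}; surviving tuples: {(b, 12, k), (b, 12, s), (b, 21, k), (b, 21, s), (w, 20, c), (w, 20, p), (w, 36, c), (w, 36, p)}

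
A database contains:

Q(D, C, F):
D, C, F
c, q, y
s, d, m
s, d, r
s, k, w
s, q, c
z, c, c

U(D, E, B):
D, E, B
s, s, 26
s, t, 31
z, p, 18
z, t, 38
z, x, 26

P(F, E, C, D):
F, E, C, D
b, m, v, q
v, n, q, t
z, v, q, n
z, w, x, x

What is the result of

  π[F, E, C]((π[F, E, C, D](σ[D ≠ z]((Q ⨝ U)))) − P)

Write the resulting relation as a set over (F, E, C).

{(c, s, q), (c, t, q), (m, s, d), (m, t, d), (r, s, d), (r, t, d), (w, s, k), (w, t, k)}

Joining Q and U on D yields {(s, d, m, s, 26), (s, d, m, t, 31), (s, d, r, s, 26), (s, d, r, t, 31), (s, k, w, s, 26), (s, k, w, t, 31), (s, q, c, s, 26), (s, q, c, t, 31), (z, c, c, p, 18), (z, c, c, t, 38), (z, c, c, x, 26)}.
Apply σ_{D ≠ z}; surviving tuples: {(s, d, m, s, 26), (s, d, m, t, 31), (s, d, r, s, 26), (s, d, r, t, 31), (s, k, w, s, 26), (s, k, w, t, 31), (s, q, c, s, 26), (s, q, c, t, 31)}
π_{F, E, C, D} gives {(c, s, q, s), (c, t, q, s), (m, s, d, s), (m, t, d, s), (r, s, d, s), (r, t, d, s), (w, s, k, s), (w, t, k, s)}.
Taking the difference: {(c, s, q, s), (c, t, q, s), (m, s, d, s), (m, t, d, s), (r, s, d, s), (r, t, d, s), (w, s, k, s), (w, t, k, s)}
π_{F, E, C} gives {(c, s, q), (c, t, q), (m, s, d), (m, t, d), (r, s, d), (r, t, d), (w, s, k), (w, t, k)}.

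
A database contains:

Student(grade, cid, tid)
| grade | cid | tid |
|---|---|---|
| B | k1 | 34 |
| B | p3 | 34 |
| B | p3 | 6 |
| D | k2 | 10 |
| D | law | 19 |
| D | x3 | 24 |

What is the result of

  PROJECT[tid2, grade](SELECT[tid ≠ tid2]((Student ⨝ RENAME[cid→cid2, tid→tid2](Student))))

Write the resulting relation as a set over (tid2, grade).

ρ[cid→cid2, tid→tid2]: schema becomes (grade, cid2, tid2); tuples unchanged.
Natural join on grade: {(B, k1, 34, k1, 34), (B, k1, 34, p3, 34), (B, k1, 34, p3, 6), (B, p3, 34, k1, 34), (B, p3, 34, p3, 34), (B, p3, 34, p3, 6), (B, p3, 6, k1, 34), (B, p3, 6, p3, 34), (B, p3, 6, p3, 6), (D, k2, 10, k2, 10), (D, k2, 10, law, 19), (D, k2, 10, x3, 24), (D, law, 19, k2, 10), (D, law, 19, law, 19), (D, law, 19, x3, 24), (D, x3, 24, k2, 10), (D, x3, 24, law, 19), (D, x3, 24, x3, 24)}
Selection tid ≠ tid2: {(B, k1, 34, p3, 6), (B, p3, 34, p3, 6), (B, p3, 6, k1, 34), (B, p3, 6, p3, 34), (D, k2, 10, law, 19), (D, k2, 10, x3, 24), (D, law, 19, k2, 10), (D, law, 19, x3, 24), (D, x3, 24, k2, 10), (D, x3, 24, law, 19)}
π_{tid2, grade} gives {(10, D), (19, D), (24, D), (34, B), (6, B)} (5 duplicate(s) eliminated).

{(10, D), (19, D), (24, D), (34, B), (6, B)}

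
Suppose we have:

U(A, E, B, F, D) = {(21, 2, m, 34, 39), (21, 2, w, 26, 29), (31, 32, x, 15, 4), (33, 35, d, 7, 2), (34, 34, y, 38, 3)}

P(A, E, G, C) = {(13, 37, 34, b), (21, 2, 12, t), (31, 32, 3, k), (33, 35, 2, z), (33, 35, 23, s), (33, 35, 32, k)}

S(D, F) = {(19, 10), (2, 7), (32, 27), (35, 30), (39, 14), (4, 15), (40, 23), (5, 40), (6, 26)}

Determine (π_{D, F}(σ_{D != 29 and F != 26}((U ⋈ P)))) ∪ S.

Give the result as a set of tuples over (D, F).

{(19, 10), (2, 7), (32, 27), (35, 30), (39, 14), (39, 34), (4, 15), (40, 23), (5, 40), (6, 26)}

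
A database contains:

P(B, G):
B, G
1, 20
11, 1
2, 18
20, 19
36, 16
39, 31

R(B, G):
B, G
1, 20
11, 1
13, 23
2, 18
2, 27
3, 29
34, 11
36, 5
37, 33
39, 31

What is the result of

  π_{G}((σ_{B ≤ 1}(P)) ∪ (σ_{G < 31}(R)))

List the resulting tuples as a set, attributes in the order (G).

{1, 11, 18, 20, 23, 27, 29, 5}

σ[B ≤ 1]: keep tuples satisfying B ≤ 1 → {(1, 20)}
σ[G < 31]: keep tuples satisfying G < 31 → {(1, 20), (11, 1), (13, 23), (2, 18), (2, 27), (3, 29), (34, 11), (36, 5)}
Set union of the two operands is {(1, 20), (11, 1), (13, 23), (2, 18), (2, 27), (3, 29), (34, 11), (36, 5)}.
Projecting to G: {1, 11, 18, 20, 23, 27, 29, 5}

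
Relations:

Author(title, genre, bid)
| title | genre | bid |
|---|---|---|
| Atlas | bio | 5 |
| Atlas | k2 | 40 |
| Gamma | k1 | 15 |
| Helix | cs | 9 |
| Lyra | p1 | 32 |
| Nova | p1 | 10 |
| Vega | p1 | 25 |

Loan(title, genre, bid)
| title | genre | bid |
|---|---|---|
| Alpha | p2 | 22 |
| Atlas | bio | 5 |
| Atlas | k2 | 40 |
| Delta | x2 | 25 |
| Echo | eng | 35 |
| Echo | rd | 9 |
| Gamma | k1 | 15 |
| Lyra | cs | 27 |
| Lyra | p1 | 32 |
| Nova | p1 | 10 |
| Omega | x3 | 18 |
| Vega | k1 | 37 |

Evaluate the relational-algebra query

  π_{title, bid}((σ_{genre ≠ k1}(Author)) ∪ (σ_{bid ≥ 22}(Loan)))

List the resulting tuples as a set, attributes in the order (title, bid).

{(Alpha, 22), (Atlas, 40), (Atlas, 5), (Delta, 25), (Echo, 35), (Helix, 9), (Lyra, 27), (Lyra, 32), (Nova, 10), (Vega, 25), (Vega, 37)}

σ[genre ≠ k1]: keep tuples satisfying genre ≠ k1 → {(Atlas, bio, 5), (Atlas, k2, 40), (Helix, cs, 9), (Lyra, p1, 32), (Nova, p1, 10), (Vega, p1, 25)}
σ[bid ≥ 22]: keep tuples satisfying bid ≥ 22 → {(Alpha, p2, 22), (Atlas, k2, 40), (Delta, x2, 25), (Echo, eng, 35), (Lyra, cs, 27), (Lyra, p1, 32), (Vega, k1, 37)}
Set union of the two operands is {(Alpha, p2, 22), (Atlas, bio, 5), (Atlas, k2, 40), (Delta, x2, 25), (Echo, eng, 35), (Helix, cs, 9), (Lyra, cs, 27), (Lyra, p1, 32), (Nova, p1, 10), (Vega, k1, 37), (Vega, p1, 25)}.
π[title, bid]: project onto (title, bid) → {(Alpha, 22), (Atlas, 40), (Atlas, 5), (Delta, 25), (Echo, 35), (Helix, 9), (Lyra, 27), (Lyra, 32), (Nova, 10), (Vega, 25), (Vega, 37)}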